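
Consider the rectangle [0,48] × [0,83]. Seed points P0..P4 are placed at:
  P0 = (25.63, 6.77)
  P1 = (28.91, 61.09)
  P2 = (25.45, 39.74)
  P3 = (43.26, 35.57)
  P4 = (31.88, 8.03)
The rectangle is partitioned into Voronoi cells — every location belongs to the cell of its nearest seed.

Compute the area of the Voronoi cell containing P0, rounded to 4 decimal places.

Area of P0's cell: 647.0975

1. box [0,48]×[0,83]: [(0, 0) (48, 0) (48, 83) (0, 83)]
2. ⊥bis P0·P1 via (27.27,33.93): [(0, 35.5766) (0, 0) (48, 0) (48, 32.6783)]  |A|=1638.1177
3. ⊥bis P0·P2 via (25.54,23.255): [(0, 23.1156) (0, 0) (48, 0) (48, 23.3776)]  |A|=1115.8364
4. ⊥bis P0·P3 via (34.445,21.17): [(30.9904, 23.2848) (0, 23.1156) (0, 0) (48, 0) (48, 12.8723)]  |A|=1026.4904
5. ⊥bis P0·P4 via (28.755,7.4): [(25.5586, 23.2551) (0, 23.1156) (0, 0) (30.2468, 0)]  |A|=647.0975
6. canonical 4-gon: [(25.5586, 23.2551) (0, 23.1156) (0, 0) (30.2468, 0)]
7. shoelace: 647.0975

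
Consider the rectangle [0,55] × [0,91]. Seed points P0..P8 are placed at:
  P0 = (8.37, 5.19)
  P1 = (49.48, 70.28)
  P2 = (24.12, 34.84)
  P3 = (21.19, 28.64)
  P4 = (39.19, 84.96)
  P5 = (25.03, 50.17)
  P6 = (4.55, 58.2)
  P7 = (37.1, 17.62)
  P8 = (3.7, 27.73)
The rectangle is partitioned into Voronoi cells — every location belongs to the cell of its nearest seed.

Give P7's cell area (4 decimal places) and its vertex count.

1. box [0,55]×[0,91]: [(0, 0) (55, 0) (55, 91) (0, 91)]
2. ⊥bis P7·P0 via (22.735,11.405): [(0, 63.9534) (27.6694, 0) (55, 0) (55, 91) (0, 91)]  |A|=4120.2253
3. ⊥bis P7·P1 via (43.29,43.95): [(4.7327, 53.0146) (27.6694, 0) (55, 0) (55, 41.1971)]  |A|=1759.894
4. ⊥bis P7·P2 via (30.61,26.23): [(51.544, 42.0095) (19.8349, 18.108) (27.6694, 0) (55, 0) (55, 41.1971)]  |A|=1025.9836
5. ⊥bis P7·P3 via (29.145,23.13): [(51.544, 42.0095) (32.0375, 27.306) (22.0771, 12.9257) (27.6694, 0) (55, 0) (55, 41.1971)]  |A|=984.0535
6. ⊥bis P7·P4 via (38.145,51.29): [(51.544, 42.0095) (32.0375, 27.306) (22.0771, 12.9257) (27.6694, 0) (55, 0) (55, 41.1971)]  |A|=984.0535
7. ⊥bis P7·P5 via (31.065,33.895): [(52.4033, 41.8075) (50.1845, 40.9848) (32.0375, 27.306) (22.0771, 12.9257) (27.6694, 0) (55, 0) (55, 41.1971)]  |A|=983.4759
8. ⊥bis P7·P6 via (20.825,37.91): [(52.4033, 41.8075) (50.1845, 40.9848) (32.0375, 27.306) (22.0771, 12.9257) (27.6694, 0) (55, 0) (55, 41.1971)]  |A|=983.4759
9. ⊥bis P7·P8 via (20.4,22.675): [(52.4033, 41.8075) (50.1845, 40.9848) (32.0375, 27.306) (22.0771, 12.9257) (27.6694, 0) (55, 0) (55, 41.1971)]  |A|=983.4759
10. canonical 7-gon: [(52.4033, 41.8075) (50.1845, 40.9848) (32.0375, 27.306) (22.0771, 12.9257) (27.6694, 0) (55, 0) (55, 41.1971)]
11. shoelace: 983.4759

Area of P7's cell: 983.4759 (7 vertices)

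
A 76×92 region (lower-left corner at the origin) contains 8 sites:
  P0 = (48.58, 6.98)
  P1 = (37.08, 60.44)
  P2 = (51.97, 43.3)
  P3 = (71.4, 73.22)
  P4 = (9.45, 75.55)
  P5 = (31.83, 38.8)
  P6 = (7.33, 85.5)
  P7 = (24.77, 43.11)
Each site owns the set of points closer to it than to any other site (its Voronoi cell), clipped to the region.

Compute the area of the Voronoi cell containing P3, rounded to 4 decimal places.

1. box [0,76]×[0,92]: [(0, 0) (76, 0) (76, 92) (0, 92)]
2. ⊥bis P3·P0 via (59.99,40.1): [(0, 60.7668) (76, 34.5845) (76, 92) (0, 92)]  |A|=3368.6497
3. ⊥bis P3·P1 via (54.24,66.83): [(64.8123, 38.4387) (76, 34.5845) (76, 92) (44.8673, 92)]  |A|=1154.9294
4. ⊥bis P3·P2 via (61.685,58.26): [(56.0745, 61.9034) (76, 48.9639) (76, 92) (44.8673, 92)]  |A|=897.2518
5. ⊥bis P3·P4 via (40.425,74.385): [(56.0745, 61.9034) (76, 48.9639) (76, 92) (44.8673, 92)]  |A|=897.2518
6. ⊥bis P3·P5 via (51.615,56.01): [(56.0745, 61.9034) (76, 48.9639) (76, 92) (44.8673, 92)]  |A|=897.2518
7. ⊥bis P3·P6 via (39.365,79.36): [(56.0745, 61.9034) (76, 48.9639) (76, 92) (44.8673, 92)]  |A|=897.2518
8. ⊥bis P3·P7 via (48.085,58.165): [(56.0745, 61.9034) (76, 48.9639) (76, 92) (44.8673, 92)]  |A|=897.2518
9. canonical 4-gon: [(56.0745, 61.9034) (76, 48.9639) (76, 92) (44.8673, 92)]
10. shoelace: 897.2518

Area of P3's cell: 897.2518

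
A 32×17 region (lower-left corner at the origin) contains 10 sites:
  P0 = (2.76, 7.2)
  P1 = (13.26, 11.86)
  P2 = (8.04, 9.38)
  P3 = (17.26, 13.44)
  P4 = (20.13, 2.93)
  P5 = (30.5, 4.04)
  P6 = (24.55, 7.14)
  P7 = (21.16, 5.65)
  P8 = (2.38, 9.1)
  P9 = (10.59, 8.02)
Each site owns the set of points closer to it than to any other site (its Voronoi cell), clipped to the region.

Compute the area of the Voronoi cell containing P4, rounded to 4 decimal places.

1. box [0,32]×[0,17]: [(0, 0) (32, 0) (32, 17) (0, 17)]
2. ⊥bis P4·P0 via (11.445,5.065): [(10.1999, 0) (32, 0) (32, 17) (14.3789, 17)]  |A|=335.08
3. ⊥bis P4·P1 via (16.695,7.395): [(10.9269, 2.9575) (10.1999, 0) (32, 0) (32, 17) (29.1801, 17)]  |A|=231.1575
4. ⊥bis P4·P2 via (14.085,6.155): [(13.3901, 4.8525) (10.8013, 0) (32, 0) (32, 17) (29.1801, 17)]  |A|=226.7446
5. ⊥bis P4·P3 via (18.695,8.185): [(17.1864, 7.773) (13.3901, 4.8525) (10.8013, 0) (32, 0) (32, 11.8182)]  |A|=175.3548
6. ⊥bis P4·P5 via (25.315,3.485): [(24.6382, 9.8079) (17.1864, 7.773) (13.3901, 4.8525) (10.8013, 0) (25.688, 0)]  |A|=100.8994
7. ⊥bis P4·P6 via (22.34,5.035): [(25.5047, 1.7124) (19.2066, 8.3247) (17.1864, 7.773) (13.3901, 4.8525) (10.8013, 0) (25.688, 0)]  |A|=78.2709
8. ⊥bis P4·P7 via (20.645,4.29): [(25.5047, 1.7124) (24.4062, 2.8657) (15.2932, 6.3166) (13.3901, 4.8525) (10.8013, 0) (25.688, 0)]  |A|=61.4197
9. ⊥bis P4·P8 via (11.255,6.015): [(25.5047, 1.7124) (24.4062, 2.8657) (15.2932, 6.3166) (13.3901, 4.8525) (10.8013, 0) (25.688, 0)]  |A|=61.4197
10. ⊥bis P4·P9 via (15.36,5.475): [(25.5047, 1.7124) (24.4062, 2.8657) (15.7223, 6.1541) (12.4389, 0) (25.688, 0)]  |A|=51.9385
11. canonical 5-gon: [(25.5047, 1.7124) (24.4062, 2.8657) (15.7223, 6.1541) (12.4389, 0) (25.688, 0)]
12. shoelace: 51.9385

Area of P4's cell: 51.9385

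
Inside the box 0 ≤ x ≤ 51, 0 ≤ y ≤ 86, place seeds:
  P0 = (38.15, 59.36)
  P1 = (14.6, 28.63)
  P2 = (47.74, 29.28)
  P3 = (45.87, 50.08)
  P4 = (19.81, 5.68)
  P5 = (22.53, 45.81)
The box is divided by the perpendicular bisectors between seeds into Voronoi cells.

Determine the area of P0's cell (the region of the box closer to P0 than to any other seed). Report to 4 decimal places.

1. box [0,51]×[0,86]: [(0, 0) (51, 0) (51, 86) (0, 86)]
2. ⊥bis P0·P1 via (26.375,43.995): [(0, 64.2075) (51, 25.1236) (51, 86) (0, 86)]  |A|=2108.0565
3. ⊥bis P0·P2 via (42.945,44.32): [(0, 64.2075) (30.9437, 40.4938) (51, 46.8881) (51, 86) (0, 86)]  |A|=1889.7988
4. ⊥bis P0·P3 via (42.01,54.72): [(0, 64.2075) (27.8026, 42.9009) (51, 62.1987) (51, 86) (0, 86)]  |A|=1678.0333
5. ⊥bis P0·P4 via (28.98,32.52): [(0, 64.2075) (27.8026, 42.9009) (51, 62.1987) (51, 86) (0, 86)]  |A|=1678.0333
6. ⊥bis P0·P5 via (30.34,52.585): [(34.1559, 48.1862) (51, 62.1987) (51, 86) (1.3532, 86)]  |A|=1139.1225
7. canonical 4-gon: [(34.1559, 48.1862) (51, 62.1987) (51, 86) (1.3532, 86)]
8. shoelace: 1139.1225

Area of P0's cell: 1139.1225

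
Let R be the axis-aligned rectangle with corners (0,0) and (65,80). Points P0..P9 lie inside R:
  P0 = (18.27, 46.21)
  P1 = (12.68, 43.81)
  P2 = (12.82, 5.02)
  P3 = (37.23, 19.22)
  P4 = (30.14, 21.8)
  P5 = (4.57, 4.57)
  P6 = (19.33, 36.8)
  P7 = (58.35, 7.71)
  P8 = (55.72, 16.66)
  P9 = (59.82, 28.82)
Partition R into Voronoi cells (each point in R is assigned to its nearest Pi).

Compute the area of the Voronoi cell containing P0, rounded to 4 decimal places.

1. box [0,65]×[0,80]: [(0, 0) (65, 0) (65, 80) (0, 80)]
2. ⊥bis P0·P1 via (15.475,45.01): [(34.7995, 0) (65, 0) (65, 80) (0.4525, 80)]  |A|=3789.9213
3. ⊥bis P0·P2 via (15.545,25.615): [(24.2993, 24.4567) (65, 19.0714) (65, 80) (0.4525, 80)]  |A|=3032.5093
4. ⊥bis P0·P3 via (27.75,32.715): [(22.3749, 28.9391) (65, 58.8825) (65, 80) (0.4525, 80)]  |A|=2097.9977
5. ⊥bis P0·P4 via (24.205,34.005): [(20.8916, 32.3938) (41.6897, 42.5074) (65, 58.8825) (65, 80) (0.4525, 80)]  |A|=2054.5715
6. ⊥bis P0·P5 via (11.42,25.39): [(20.8916, 32.3938) (41.6897, 42.5074) (65, 58.8825) (65, 80) (0.4525, 80)]  |A|=2054.5715
7. ⊥bis P0·P6 via (18.8,41.505): [(17.0638, 41.3094) (44.3617, 44.3844) (65, 58.8825) (65, 80) (0.4525, 80)]  |A|=1920.9895
8. ⊥bis P0·P7 via (38.31,26.96): [(17.0638, 41.3094) (44.3617, 44.3844) (65, 58.8825) (65, 80) (0.4525, 80)]  |A|=1920.9895
9. ⊥bis P0·P8 via (36.995,31.435): [(17.0638, 41.3094) (44.3617, 44.3844) (50.7585, 48.878) (65, 66.927) (65, 80) (0.4525, 80)]  |A|=1863.7066
10. ⊥bis P0·P9 via (39.045,37.515): [(17.0638, 41.3094) (41.7993, 44.0958) (56.8263, 80) (0.4525, 80)]  |A|=1513.6872
11. canonical 4-gon: [(17.0638, 41.3094) (41.7993, 44.0958) (56.8263, 80) (0.4525, 80)]
12. shoelace: 1513.6872

Area of P0's cell: 1513.6872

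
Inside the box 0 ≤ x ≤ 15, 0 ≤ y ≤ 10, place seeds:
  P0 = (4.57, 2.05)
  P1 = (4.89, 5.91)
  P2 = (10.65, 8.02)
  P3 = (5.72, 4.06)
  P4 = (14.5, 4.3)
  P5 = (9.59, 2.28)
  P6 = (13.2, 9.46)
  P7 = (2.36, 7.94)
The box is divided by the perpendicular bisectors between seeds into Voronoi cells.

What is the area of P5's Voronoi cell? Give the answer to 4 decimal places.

Area of P5's cell: 24.6502

1. box [0,15]×[0,10]: [(0, 0) (15, 0) (15, 10) (0, 10)]
2. ⊥bis P5·P0 via (7.08,2.165): [(7.1792, 0) (15, 0) (15, 10) (6.721, 10)]  |A|=80.4989
3. ⊥bis P5·P1 via (7.24,4.095): [(7.0055, 3.7914) (7.1792, 0) (15, 0) (15, 10) (11.8007, 10)]  |A|=64.7301
4. ⊥bis P5·P2 via (10.12,5.15): [(8.3126, 5.4838) (7.0055, 3.7914) (7.1792, 0) (15, 0) (15, 4.2488)]  |A|=38.2754
5. ⊥bis P5·P3 via (7.655,3.17): [(8.6874, 5.4146) (7.0902, 1.9421) (7.1792, 0) (15, 0) (15, 4.2488)]  |A|=36.2891
6. ⊥bis P5·P4 via (12.045,3.29): [(11.3751, 4.9182) (8.6874, 5.4146) (7.0902, 1.9421) (7.1792, 0) (13.3985, 0)]  |A|=24.6502
7. ⊥bis P5·P6 via (11.395,5.87): [(11.3751, 4.9182) (8.6874, 5.4146) (7.0902, 1.9421) (7.1792, 0) (13.3985, 0)]  |A|=24.6502
8. ⊥bis P5·P7 via (5.975,5.11): [(11.3751, 4.9182) (8.6874, 5.4146) (7.0902, 1.9421) (7.1792, 0) (13.3985, 0)]  |A|=24.6502
9. canonical 5-gon: [(11.3751, 4.9182) (8.6874, 5.4146) (7.0902, 1.9421) (7.1792, 0) (13.3985, 0)]
10. shoelace: 24.6502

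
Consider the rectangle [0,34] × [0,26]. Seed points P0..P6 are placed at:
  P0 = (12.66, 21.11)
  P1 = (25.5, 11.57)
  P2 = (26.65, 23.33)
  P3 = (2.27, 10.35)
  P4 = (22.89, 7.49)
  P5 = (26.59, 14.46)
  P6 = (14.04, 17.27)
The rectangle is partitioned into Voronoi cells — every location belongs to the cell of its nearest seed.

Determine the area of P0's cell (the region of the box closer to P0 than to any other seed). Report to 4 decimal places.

1. box [0,34]×[0,26]: [(0, 0) (34, 0) (34, 26) (0, 26)]
2. ⊥bis P0·P1 via (19.08,16.34): [(0, 0) (6.9395, 0) (26.2573, 26) (0, 26)]  |A|=431.5587
3. ⊥bis P0·P2 via (19.655,22.22): [(0, 0) (6.9395, 0) (20.3227, 18.0125) (19.0552, 26) (0, 26)]  |A|=402.7953
4. ⊥bis P0·P3 via (7.465,15.73): [(0, 22.9383) (13.9641, 9.4544) (20.3227, 18.0125) (19.0552, 26) (0, 26)]  |A|=209.8346
5. ⊥bis P0·P4 via (17.775,14.3): [(0, 22.9383) (12.8088, 10.5699) (17.2982, 13.9419) (20.3227, 18.0125) (19.0552, 26) (0, 26)]  |A|=205.383
6. ⊥bis P0·P5 via (19.625,17.785): [(0, 22.9383) (12.8088, 10.5699) (17.2982, 13.9419) (18.6749, 15.7947) (20.1757, 18.9386) (19.0552, 26) (0, 26)]  |A|=204.457
7. ⊥bis P0·P6 via (13.35,19.19): [(0, 22.9383) (6.4498, 16.7103) (19.7697, 21.4971) (19.0552, 26) (0, 26)]  |A|=130.0819
8. canonical 5-gon: [(0, 22.9383) (6.4498, 16.7103) (19.7697, 21.4971) (19.0552, 26) (0, 26)]
9. shoelace: 130.0819

Area of P0's cell: 130.0819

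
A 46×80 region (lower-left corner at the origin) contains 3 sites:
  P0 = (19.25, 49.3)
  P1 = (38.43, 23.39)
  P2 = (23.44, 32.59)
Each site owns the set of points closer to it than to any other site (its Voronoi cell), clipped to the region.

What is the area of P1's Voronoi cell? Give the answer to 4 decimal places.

Area of P1's cell: 840.1350

1. box [0,46]×[0,80]: [(0, 0) (46, 0) (46, 80) (0, 80)]
2. ⊥bis P1·P0 via (28.84,36.345): [(0, 14.9961) (0, 0) (46, 0) (46, 49.0478)]  |A|=1473.008
3. ⊥bis P1·P2 via (30.935,27.99): [(42.0765, 46.1434) (13.7563, 0) (46, 0) (46, 49.0478)]  |A|=840.135
4. canonical 4-gon: [(42.0765, 46.1434) (13.7563, 0) (46, 0) (46, 49.0478)]
5. shoelace: 840.135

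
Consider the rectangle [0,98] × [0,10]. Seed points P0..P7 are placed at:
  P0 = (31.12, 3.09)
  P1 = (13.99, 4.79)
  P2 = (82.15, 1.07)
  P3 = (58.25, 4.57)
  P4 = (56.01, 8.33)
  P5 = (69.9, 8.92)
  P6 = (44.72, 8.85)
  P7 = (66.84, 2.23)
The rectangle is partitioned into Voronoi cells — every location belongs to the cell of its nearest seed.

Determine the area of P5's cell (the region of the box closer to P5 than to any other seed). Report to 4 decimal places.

1. box [0,98]×[0,10]: [(0, 0) (98, 0) (98, 10) (0, 10)]
2. ⊥bis P5·P0 via (50.51,6.005): [(51.4128, 0) (98, 0) (98, 10) (49.9094, 10)]  |A|=473.3891
3. ⊥bis P5·P1 via (41.945,6.855): [(51.4128, 0) (98, 0) (98, 10) (49.9094, 10)]  |A|=473.3891
4. ⊥bis P5·P2 via (76.025,4.995): [(51.4128, 0) (72.8241, 0) (79.2323, 10) (49.9094, 10)]  |A|=253.6712
5. ⊥bis P5·P3 via (64.075,6.745): [(66.5935, 0) (72.8241, 0) (79.2323, 10) (62.8596, 10)]  |A|=113.0164
6. ⊥bis P5·P4 via (62.955,8.625): [(62.9013, 9.8882) (66.5935, 0) (72.8241, 0) (79.2323, 10) (62.8966, 10)]  |A|=113.0143
7. ⊥bis P5·P6 via (57.31,8.885): [(62.9013, 9.8882) (66.5935, 0) (72.8241, 0) (79.2323, 10) (62.8966, 10)]  |A|=113.0143
8. ⊥bis P5·P7 via (68.37,5.575): [(62.9013, 9.8882) (63.7172, 7.7032) (74.5773, 2.7358) (79.2323, 10) (62.8966, 10)]  |A|=69.8069
9. canonical 5-gon: [(62.9013, 9.8882) (63.7172, 7.7032) (74.5773, 2.7358) (79.2323, 10) (62.8966, 10)]
10. shoelace: 69.8069

Area of P5's cell: 69.8069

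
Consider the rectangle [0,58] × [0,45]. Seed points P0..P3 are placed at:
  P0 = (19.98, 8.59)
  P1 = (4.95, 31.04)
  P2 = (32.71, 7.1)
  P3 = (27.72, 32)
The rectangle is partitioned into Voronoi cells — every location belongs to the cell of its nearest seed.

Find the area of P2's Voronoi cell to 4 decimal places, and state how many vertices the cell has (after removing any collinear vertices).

1. box [0,58]×[0,45]: [(0, 0) (58, 0) (58, 45) (0, 45)]
2. ⊥bis P2·P0 via (26.345,7.845): [(25.4268, 0) (58, 0) (58, 45) (30.6939, 45)]  |A|=1347.2859
3. ⊥bis P2·P1 via (18.83,19.07): [(29.0453, 30.9153) (25.4268, 0) (58, 0) (58, 45) (41.1918, 45)]  |A|=1273.3555
4. ⊥bis P2·P3 via (30.215,19.55): [(27.655, 19.037) (25.4268, 0) (58, 0) (58, 25.1182)]  |A|=691.1533
5. canonical 4-gon: [(27.655, 19.037) (25.4268, 0) (58, 0) (58, 25.1182)]
6. shoelace: 691.1533

Area of P2's cell: 691.1533 (4 vertices)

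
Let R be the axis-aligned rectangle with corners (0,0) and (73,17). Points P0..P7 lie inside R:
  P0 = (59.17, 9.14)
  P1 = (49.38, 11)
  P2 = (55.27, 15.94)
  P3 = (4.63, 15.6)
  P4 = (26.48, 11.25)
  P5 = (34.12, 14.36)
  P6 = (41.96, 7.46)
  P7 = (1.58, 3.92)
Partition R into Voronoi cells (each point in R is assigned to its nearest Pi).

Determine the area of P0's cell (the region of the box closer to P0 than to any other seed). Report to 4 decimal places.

Area of P0's cell: 294.9297

1. box [0,73]×[0,17]: [(0, 0) (73, 0) (73, 17) (0, 17)]
2. ⊥bis P0·P1 via (54.275,10.07): [(52.3618, 0) (73, 0) (73, 17) (55.5916, 17)]  |A|=323.3958
3. ⊥bis P0·P2 via (57.22,12.54): [(54.4415, 10.9465) (52.3618, 0) (73, 0) (73, 17) (64.9964, 17)]  |A|=294.9297
4. ⊥bis P0·P3 via (31.9,12.37): [(54.4415, 10.9465) (52.3618, 0) (73, 0) (73, 17) (64.9964, 17)]  |A|=294.9297
5. ⊥bis P0·P4 via (42.825,10.195): [(54.4415, 10.9465) (52.3618, 0) (73, 0) (73, 17) (64.9964, 17)]  |A|=294.9297
6. ⊥bis P0·P5 via (46.645,11.75): [(54.4415, 10.9465) (52.3618, 0) (73, 0) (73, 17) (64.9964, 17)]  |A|=294.9297
7. ⊥bis P0·P6 via (50.565,8.3): [(54.4415, 10.9465) (52.3618, 0) (73, 0) (73, 17) (64.9964, 17)]  |A|=294.9297
8. ⊥bis P0·P7 via (30.375,6.53): [(54.4415, 10.9465) (52.3618, 0) (73, 0) (73, 17) (64.9964, 17)]  |A|=294.9297
9. canonical 5-gon: [(54.4415, 10.9465) (52.3618, 0) (73, 0) (73, 17) (64.9964, 17)]
10. shoelace: 294.9297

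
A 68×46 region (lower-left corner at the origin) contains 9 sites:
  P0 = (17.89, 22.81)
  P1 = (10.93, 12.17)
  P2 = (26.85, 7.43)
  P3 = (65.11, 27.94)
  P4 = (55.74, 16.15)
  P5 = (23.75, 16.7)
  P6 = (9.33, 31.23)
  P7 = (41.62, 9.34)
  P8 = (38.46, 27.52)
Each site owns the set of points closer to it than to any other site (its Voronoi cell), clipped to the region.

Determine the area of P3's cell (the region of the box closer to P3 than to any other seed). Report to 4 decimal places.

Area of P3's cell: 384.1873

1. box [0,68]×[0,46]: [(0, 0) (68, 0) (68, 46) (0, 46)]
2. ⊥bis P3·P0 via (41.5,25.375): [(44.2568, 0) (68, 0) (68, 46) (39.2593, 46)]  |A|=1207.131
3. ⊥bis P3·P1 via (38.02,20.055): [(44.2568, 0) (68, 0) (68, 46) (39.2593, 46)]  |A|=1207.131
4. ⊥bis P3·P2 via (45.98,17.685): [(41.4091, 26.2117) (55.4604, 0) (68, 0) (68, 46) (39.2593, 46)]  |A|=1060.2979
5. ⊥bis P3·P4 via (60.425,22.045): [(40.1075, 38.1921) (68, 16.0248) (68, 46) (39.2593, 46)]  |A|=530.2425
6. ⊥bis P3·P5 via (44.43,22.32): [(40.1015, 38.2476) (40.1191, 38.183) (68, 16.0248) (68, 46) (39.2593, 46)]  |A|=530.2422
7. ⊥bis P3·P6 via (37.22,29.585): [(40.1015, 38.2476) (40.1191, 38.183) (68, 16.0248) (68, 46) (39.2593, 46)]  |A|=530.2422
8. ⊥bis P3·P7 via (53.365,18.64): [(40.1015, 38.2476) (40.1191, 38.183) (68, 16.0248) (68, 46) (39.2593, 46)]  |A|=530.2422
9. ⊥bis P3·P8 via (51.785,27.73): [(51.7661, 28.9266) (68, 16.0248) (68, 46) (51.4971, 46)]  |A|=384.1873
10. canonical 4-gon: [(51.7661, 28.9266) (68, 16.0248) (68, 46) (51.4971, 46)]
11. shoelace: 384.1873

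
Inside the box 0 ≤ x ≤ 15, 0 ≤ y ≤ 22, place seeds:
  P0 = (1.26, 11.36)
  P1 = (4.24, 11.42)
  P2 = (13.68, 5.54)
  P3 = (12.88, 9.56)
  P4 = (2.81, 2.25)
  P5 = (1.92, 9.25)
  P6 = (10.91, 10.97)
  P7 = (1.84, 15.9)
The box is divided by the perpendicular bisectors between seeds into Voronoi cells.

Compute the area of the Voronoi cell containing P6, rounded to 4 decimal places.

Area of P6's cell: 81.0846

1. box [0,15]×[0,22]: [(0, 0) (15, 0) (15, 22) (0, 22)]
2. ⊥bis P6·P0 via (6.085,11.165): [(5.6338, 0) (15, 0) (15, 22) (6.5229, 22)]  |A|=196.2767
3. ⊥bis P6·P1 via (7.575,11.195): [(6.8197, 0) (15, 0) (15, 22) (8.304, 22)]  |A|=163.6394
4. ⊥bis P6·P2 via (12.295,8.255): [(7.2013, 5.6566) (15, 9.6349) (15, 22) (8.304, 22)]  |A|=102.9336
5. ⊥bis P6·P3 via (11.895,10.265): [(7.2013, 5.6566) (9.399, 6.7777) (15, 14.6032) (15, 22) (8.304, 22)]  |A|=89.0198
6. ⊥bis P6·P4 via (6.86,6.61): [(7.2417, 6.2554) (7.6436, 5.8822) (9.399, 6.7777) (15, 14.6032) (15, 22) (8.304, 22)]  |A|=88.892
7. ⊥bis P6·P5 via (6.415,10.11): [(7.2417, 6.2554) (7.6436, 5.8822) (9.399, 6.7777) (15, 14.6032) (15, 22) (8.304, 22)]  |A|=88.892
8. ⊥bis P6·P7 via (6.375,13.435): [(7.9176, 16.273) (7.2417, 6.2554) (7.6436, 5.8822) (9.399, 6.7777) (15, 14.6032) (15, 22) (11.0305, 22)]  |A|=81.0846
9. canonical 7-gon: [(7.9176, 16.273) (7.2417, 6.2554) (7.6436, 5.8822) (9.399, 6.7777) (15, 14.6032) (15, 22) (11.0305, 22)]
10. shoelace: 81.0846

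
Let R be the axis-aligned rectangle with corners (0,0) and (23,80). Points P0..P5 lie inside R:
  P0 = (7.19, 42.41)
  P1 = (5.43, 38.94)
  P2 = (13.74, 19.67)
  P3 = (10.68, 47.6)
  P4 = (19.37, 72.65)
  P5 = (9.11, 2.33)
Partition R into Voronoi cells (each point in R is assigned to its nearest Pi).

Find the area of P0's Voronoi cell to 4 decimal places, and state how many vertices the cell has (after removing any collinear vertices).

Area of P0's cell: 116.7183 (5 vertices)

1. box [0,23]×[0,80]: [(0, 0) (23, 0) (23, 80) (0, 80)]
2. ⊥bis P0·P1 via (6.31,40.675): [(0, 43.8755) (23, 32.2098) (23, 80) (0, 80)]  |A|=965.02
3. ⊥bis P0·P2 via (10.465,31.04): [(0, 43.8755) (19.9307, 33.7665) (23, 34.6506) (23, 80) (0, 80)]  |A|=961.2743
4. ⊥bis P0·P3 via (8.935,45.005): [(0, 51.0133) (0, 43.8755) (19.9307, 33.7665) (23, 34.6506) (23, 35.547)]  |A|=116.7183
5. ⊥bis P0·P4 via (13.28,57.53): [(0, 51.0133) (0, 43.8755) (19.9307, 33.7665) (23, 34.6506) (23, 35.547)]  |A|=116.7183
6. ⊥bis P0·P5 via (8.15,22.37): [(0, 51.0133) (0, 43.8755) (19.9307, 33.7665) (23, 34.6506) (23, 35.547)]  |A|=116.7183
7. canonical 5-gon: [(0, 51.0133) (0, 43.8755) (19.9307, 33.7665) (23, 34.6506) (23, 35.547)]
8. shoelace: 116.7183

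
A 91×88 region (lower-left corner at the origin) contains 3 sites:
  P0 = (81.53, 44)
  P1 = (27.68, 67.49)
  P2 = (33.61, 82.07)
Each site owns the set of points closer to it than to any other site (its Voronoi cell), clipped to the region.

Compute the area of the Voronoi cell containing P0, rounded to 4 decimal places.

1. box [0,91]×[0,88]: [(0, 0) (91, 0) (91, 88) (0, 88)]
2. ⊥bis P0·P1 via (54.605,55.745): [(30.2884, 0) (91, 0) (91, 88) (68.675, 88)]  |A|=3653.611
3. ⊥bis P0·P2 via (57.57,63.035): [(58.0468, 63.6351) (30.2884, 0) (91, 0) (91, 88) (77.4034, 88)]  |A|=3547.2776
4. canonical 5-gon: [(58.0468, 63.6351) (30.2884, 0) (91, 0) (91, 88) (77.4034, 88)]
5. shoelace: 3547.2776

Area of P0's cell: 3547.2776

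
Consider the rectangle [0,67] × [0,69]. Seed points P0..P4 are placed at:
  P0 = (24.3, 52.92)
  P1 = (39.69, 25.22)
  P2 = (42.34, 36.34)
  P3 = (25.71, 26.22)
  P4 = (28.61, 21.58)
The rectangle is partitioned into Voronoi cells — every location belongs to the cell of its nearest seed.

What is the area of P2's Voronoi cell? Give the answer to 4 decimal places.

1. box [0,67]×[0,69]: [(0, 0) (67, 0) (67, 69) (0, 69)]
2. ⊥bis P2·P0 via (33.32,44.63): [(0, 8.3759) (0, 0) (67, 0) (67, 69) (55.7177, 69)]  |A|=2934.0824
3. ⊥bis P2·P1 via (41.015,30.78): [(24.2605, 34.7728) (67, 24.5875) (67, 69) (55.7177, 69)]  |A|=1142.1641
4. ⊥bis P2·P3 via (34.025,31.28): [(28.8564, 39.7734) (33.1952, 32.6435) (67, 24.5875) (67, 69) (55.7177, 69)]  |A|=1114.9315
5. ⊥bis P2·P4 via (35.475,28.96): [(28.8564, 39.7734) (33.1952, 32.6435) (67, 24.5875) (67, 69) (55.7177, 69)]  |A|=1114.9315
6. canonical 5-gon: [(28.8564, 39.7734) (33.1952, 32.6435) (67, 24.5875) (67, 69) (55.7177, 69)]
7. shoelace: 1114.9315

Area of P2's cell: 1114.9315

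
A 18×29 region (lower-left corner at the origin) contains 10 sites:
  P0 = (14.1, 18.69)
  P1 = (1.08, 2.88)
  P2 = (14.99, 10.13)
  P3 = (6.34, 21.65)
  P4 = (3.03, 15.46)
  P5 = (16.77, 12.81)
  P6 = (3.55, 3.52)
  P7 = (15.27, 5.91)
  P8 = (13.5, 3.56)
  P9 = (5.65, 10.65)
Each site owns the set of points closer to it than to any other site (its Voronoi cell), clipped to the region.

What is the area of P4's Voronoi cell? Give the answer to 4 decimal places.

1. box [0,18]×[0,29]: [(0, 0) (18, 0) (18, 29) (0, 29)]
2. ⊥bis P4·P0 via (8.565,17.075): [(0, 0) (13.5471, 0) (5.0855, 29) (0, 29)]  |A|=270.1736
3. ⊥bis P4·P1 via (2.055,9.17): [(0, 9.4885) (11.2892, 7.7386) (5.0855, 29) (0, 29)]  |A|=164.1967
4. ⊥bis P4·P2 via (9.01,12.795): [(0, 9.4885) (7.0495, 8.3958) (9.4958, 13.885) (5.0855, 29) (0, 29)]  |A|=151.7566
5. ⊥bis P4·P3 via (4.685,18.555): [(0, 21.0602) (0, 9.4885) (7.0495, 8.3958) (9.4958, 13.885) (8.7706, 16.3703)]  |A|=84.8238
6. ⊥bis P4·P5 via (9.9,14.135): [(0, 21.0602) (0, 9.4885) (7.0495, 8.3958) (9.4958, 13.885) (8.7706, 16.3703)]  |A|=84.8238
7. ⊥bis P4·P6 via (3.29,9.49): [(0, 21.0602) (0, 9.4885) (0.7143, 9.3778) (7.6212, 9.6786) (9.4958, 13.885) (8.7706, 16.3703)]  |A|=80.4797
8. ⊥bis P4·P7 via (9.15,10.685): [(0, 21.0602) (0, 9.4885) (0.7143, 9.3778) (7.6212, 9.6786) (9.4958, 13.885) (8.7706, 16.3703)]  |A|=80.4797
9. ⊥bis P4·P8 via (8.265,9.51): [(0, 21.0602) (0, 9.4885) (0.7143, 9.3778) (7.6212, 9.6786) (9.4958, 13.885) (8.7706, 16.3703)]  |A|=80.4797
10. ⊥bis P4·P9 via (4.34,13.055): [(0, 21.0602) (0, 10.691) (8.9977, 15.592) (8.7706, 16.3703)]  |A|=49.5299
11. canonical 4-gon: [(0, 21.0602) (0, 10.691) (8.9977, 15.592) (8.7706, 16.3703)]
12. shoelace: 49.5299

Area of P4's cell: 49.5299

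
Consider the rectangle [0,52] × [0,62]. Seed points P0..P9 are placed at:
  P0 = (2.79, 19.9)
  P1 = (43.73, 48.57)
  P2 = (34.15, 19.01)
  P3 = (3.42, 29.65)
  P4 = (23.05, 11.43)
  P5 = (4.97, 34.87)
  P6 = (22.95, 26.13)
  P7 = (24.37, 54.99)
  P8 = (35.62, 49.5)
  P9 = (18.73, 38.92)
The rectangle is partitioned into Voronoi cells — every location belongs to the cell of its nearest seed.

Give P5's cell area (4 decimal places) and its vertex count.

Area of P5's cell: 239.8357 (5 vertices)

1. box [0,52]×[0,62]: [(0, 0) (52, 0) (52, 62) (0, 62)]
2. ⊥bis P5·P0 via (3.88,27.385): [(0, 27.95) (52, 20.3775) (52, 62) (0, 62)]  |A|=1967.4832
3. ⊥bis P5·P1 via (24.35,41.72): [(0, 27.95) (30.8026, 23.4644) (17.1819, 62) (0, 62)]  |A|=855.4705
4. ⊥bis P5·P2 via (19.56,26.94): [(0, 27.95) (18.6341, 25.2364) (25.628, 38.1042) (17.1819, 62) (0, 62)]  |A|=770.9829
5. ⊥bis P5·P3 via (4.195,32.26): [(0, 33.5056) (19.9145, 27.5923) (25.628, 38.1042) (17.1819, 62) (0, 62)]  |A|=691.977
6. ⊥bis P5·P4 via (14.01,23.15): [(0, 33.5056) (19.8097, 27.6235) (20.0194, 27.7852) (25.628, 38.1042) (17.1819, 62) (0, 62)]  |A|=691.9652
7. ⊥bis P5·P6 via (13.96,30.5): [(0, 33.5056) (13.4759, 29.5042) (22.2719, 47.5993) (17.1819, 62) (0, 62)]  |A|=580.5502
8. ⊥bis P5·P7 via (14.67,44.93): [(0, 59.075) (0, 33.5056) (13.4759, 29.5042) (18.9625, 40.7911)]  |A|=329.4577
9. ⊥bis P5·P8 via (20.295,42.185): [(0, 59.075) (0, 33.5056) (13.4759, 29.5042) (18.9625, 40.7911)]  |A|=329.4577
10. ⊥bis P5·P9 via (11.85,36.895): [(7.4305, 51.9105) (0, 59.075) (0, 33.5056) (13.4759, 29.5042) (13.8181, 30.2082)]  |A|=239.8357
11. canonical 5-gon: [(7.4305, 51.9105) (0, 59.075) (0, 33.5056) (13.4759, 29.5042) (13.8181, 30.2082)]
12. shoelace: 239.8357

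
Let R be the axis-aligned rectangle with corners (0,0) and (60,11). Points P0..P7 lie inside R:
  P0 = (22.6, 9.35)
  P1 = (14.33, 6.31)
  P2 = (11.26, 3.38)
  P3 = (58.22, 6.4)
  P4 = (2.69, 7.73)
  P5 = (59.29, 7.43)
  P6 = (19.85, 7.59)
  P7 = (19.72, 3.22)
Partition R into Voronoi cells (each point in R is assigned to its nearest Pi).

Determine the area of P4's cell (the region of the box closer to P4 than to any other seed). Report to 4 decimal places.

Area of P4's cell: 75.7016

1. box [0,60]×[0,11]: [(0, 0) (60, 0) (60, 11) (0, 11)]
2. ⊥bis P4·P0 via (12.645,8.54): [(0, 0) (13.3399, 0) (12.4448, 11) (0, 11)]  |A|=141.8159
3. ⊥bis P4·P1 via (8.51,7.02): [(0, 0) (7.6536, 0) (8.9955, 11) (0, 11)]  |A|=91.5703
4. ⊥bis P4·P2 via (6.975,5.555): [(0, 0) (4.1554, 0) (8.7604, 9.0724) (8.9955, 11) (0, 11)]  |A|=75.7016
5. ⊥bis P4·P3 via (30.455,7.065): [(0, 0) (4.1554, 0) (8.7604, 9.0724) (8.9955, 11) (0, 11)]  |A|=75.7016
6. ⊥bis P4·P5 via (30.99,7.58): [(0, 0) (4.1554, 0) (8.7604, 9.0724) (8.9955, 11) (0, 11)]  |A|=75.7016
7. ⊥bis P4·P6 via (11.27,7.66): [(0, 0) (4.1554, 0) (8.7604, 9.0724) (8.9955, 11) (0, 11)]  |A|=75.7016
8. ⊥bis P4·P7 via (11.205,5.475): [(0, 0) (4.1554, 0) (8.7604, 9.0724) (8.9955, 11) (0, 11)]  |A|=75.7016
9. canonical 5-gon: [(0, 0) (4.1554, 0) (8.7604, 9.0724) (8.9955, 11) (0, 11)]
10. shoelace: 75.7016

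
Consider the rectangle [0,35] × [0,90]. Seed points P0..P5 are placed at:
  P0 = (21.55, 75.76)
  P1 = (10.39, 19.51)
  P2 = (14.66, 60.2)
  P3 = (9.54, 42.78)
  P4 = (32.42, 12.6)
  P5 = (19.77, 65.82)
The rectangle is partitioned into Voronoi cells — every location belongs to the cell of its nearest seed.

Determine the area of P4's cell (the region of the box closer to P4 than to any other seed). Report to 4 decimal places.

1. box [0,35]×[0,90]: [(0, 0) (35, 0) (35, 90) (0, 90)]
2. ⊥bis P4·P0 via (26.985,44.18): [(0, 39.5358) (0, 0) (35, 0) (35, 45.5594)]  |A|=1489.1662
3. ⊥bis P4·P1 via (21.405,16.055): [(30.4118, 44.7698) (16.3691, 0) (35, 0) (35, 45.5594)]  |A|=521.5683
4. ⊥bis P4·P2 via (23.54,36.4): [(28.3493, 38.1944) (16.3691, 0) (35, 0) (35, 40.6758)]  |A|=491.0584
5. ⊥bis P4·P3 via (20.98,27.69): [(26.3256, 31.7426) (16.3691, 0) (35, 0) (35, 38.3188)]  |A|=461.892
6. ⊥bis P4·P5 via (26.095,39.21): [(26.3256, 31.7426) (16.3691, 0) (35, 0) (35, 38.3188)]  |A|=461.892
7. canonical 4-gon: [(26.3256, 31.7426) (16.3691, 0) (35, 0) (35, 38.3188)]
8. shoelace: 461.892

Area of P4's cell: 461.8920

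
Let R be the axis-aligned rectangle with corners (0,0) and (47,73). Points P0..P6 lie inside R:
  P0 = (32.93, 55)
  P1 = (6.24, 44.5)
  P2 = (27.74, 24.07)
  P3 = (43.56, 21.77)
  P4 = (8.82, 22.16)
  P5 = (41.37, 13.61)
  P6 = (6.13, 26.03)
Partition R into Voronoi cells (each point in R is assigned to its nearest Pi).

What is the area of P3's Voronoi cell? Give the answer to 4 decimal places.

1. box [0,47]×[0,73]: [(0, 0) (47, 0) (47, 73) (0, 73)]
2. ⊥bis P3·P0 via (38.245,38.385): [(0, 26.1507) (0, 0) (47, 0) (47, 41.1857)]  |A|=1582.4053
3. ⊥bis P3·P1 via (24.9,33.135): [(25.6421, 34.3534) (4.7189, 0) (47, 0) (47, 41.1857)]  |A|=1166.0701
4. ⊥bis P3·P2 via (35.65,22.92): [(37.8815, 38.2687) (32.3178, 0) (47, 0) (47, 41.1857)]  |A|=468.7112
5. ⊥bis P3·P4 via (26.19,21.965): [(37.8815, 38.2687) (32.3178, 0) (47, 0) (47, 41.1857)]  |A|=468.7112
6. ⊥bis P3·P5 via (42.465,17.69): [(37.8815, 38.2687) (35.1741, 19.6467) (47, 16.4729) (47, 41.1857)]  |A|=227.0789
7. ⊥bis P3·P6 via (24.845,23.9): [(37.8815, 38.2687) (35.1741, 19.6467) (47, 16.4729) (47, 41.1857)]  |A|=227.0789
8. canonical 4-gon: [(37.8815, 38.2687) (35.1741, 19.6467) (47, 16.4729) (47, 41.1857)]
9. shoelace: 227.0789

Area of P3's cell: 227.0789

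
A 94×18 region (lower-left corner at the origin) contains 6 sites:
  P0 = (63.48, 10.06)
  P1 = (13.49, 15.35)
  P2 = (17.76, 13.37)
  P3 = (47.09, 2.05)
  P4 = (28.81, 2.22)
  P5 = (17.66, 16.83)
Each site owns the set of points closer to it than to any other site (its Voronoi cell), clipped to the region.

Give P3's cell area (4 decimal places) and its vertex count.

1. box [0,94]×[0,18]: [(0, 0) (94, 0) (94, 18) (0, 18)]
2. ⊥bis P3·P0 via (55.285,6.055): [(0, 0) (58.2442, 0) (49.4473, 18) (0, 18)]  |A|=969.2233
3. ⊥bis P3·P1 via (30.29,8.7): [(26.8463, 0) (58.2442, 0) (49.4473, 18) (33.9713, 18)]  |A|=421.8658
4. ⊥bis P3·P2 via (32.425,7.71): [(29.4493, 0) (58.2442, 0) (49.4473, 18) (36.3965, 18)]  |A|=376.6115
5. ⊥bis P3·P4 via (37.95,2.135): [(37.9301, 0) (58.2442, 0) (49.4473, 18) (38.0975, 18)]  |A|=284.9742
6. ⊥bis P3·P5 via (32.375,9.44): [(37.9301, 0) (58.2442, 0) (49.4473, 18) (38.0975, 18)]  |A|=284.9742
7. canonical 4-gon: [(37.9301, 0) (58.2442, 0) (49.4473, 18) (38.0975, 18)]
8. shoelace: 284.9742

Area of P3's cell: 284.9742 (4 vertices)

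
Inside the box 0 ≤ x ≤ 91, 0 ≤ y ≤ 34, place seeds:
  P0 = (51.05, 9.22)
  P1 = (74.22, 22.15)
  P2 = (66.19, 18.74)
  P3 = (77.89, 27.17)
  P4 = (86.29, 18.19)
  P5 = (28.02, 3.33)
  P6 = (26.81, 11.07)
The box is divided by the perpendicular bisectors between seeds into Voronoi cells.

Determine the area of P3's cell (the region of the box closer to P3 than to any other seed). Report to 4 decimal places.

1. box [0,91]×[0,34]: [(0, 0) (91, 0) (91, 34) (0, 34)]
2. ⊥bis P3·P0 via (64.47,18.195): [(76.6384, 0) (91, 0) (91, 34) (53.9, 34)]  |A|=874.8476
3. ⊥bis P3·P1 via (76.055,24.66): [(91, 13.7341) (91, 34) (63.2793, 34)]  |A|=280.8928
4. ⊥bis P3·P2 via (72.04,22.955): [(64.9753, 32.7601) (91, 13.7341) (91, 34) (64.0819, 34)]  |A|=280.3952
5. ⊥bis P3·P4 via (82.09,22.68): [(64.9753, 32.7601) (80.6306, 21.3149) (91, 31.0145) (91, 34) (64.0819, 34)]  |A|=190.8014
6. ⊥bis P3·P5 via (52.955,15.25): [(64.9753, 32.7601) (80.6306, 21.3149) (91, 31.0145) (91, 34) (64.0819, 34)]  |A|=190.8014
7. ⊥bis P3·P6 via (52.35,19.12): [(64.9753, 32.7601) (80.6306, 21.3149) (91, 31.0145) (91, 34) (64.0819, 34)]  |A|=190.8014
8. canonical 5-gon: [(64.9753, 32.7601) (80.6306, 21.3149) (91, 31.0145) (91, 34) (64.0819, 34)]
9. shoelace: 190.8014

Area of P3's cell: 190.8014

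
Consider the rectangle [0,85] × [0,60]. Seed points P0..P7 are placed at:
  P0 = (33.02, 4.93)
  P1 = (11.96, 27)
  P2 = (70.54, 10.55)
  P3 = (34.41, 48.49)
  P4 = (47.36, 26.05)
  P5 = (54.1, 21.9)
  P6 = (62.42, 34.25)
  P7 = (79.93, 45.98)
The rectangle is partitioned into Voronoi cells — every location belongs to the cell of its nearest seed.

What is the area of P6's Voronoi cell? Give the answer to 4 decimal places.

Area of P6's cell: 566.5160

1. box [0,85]×[0,60]: [(0, 0) (85, 0) (85, 60) (0, 60)]
2. ⊥bis P6·P0 via (47.72,19.59): [(67.2567, 0) (85, 0) (85, 60) (7.42, 60)]  |A|=2859.7004
3. ⊥bis P6·P1 via (37.19,30.625): [(37.2699, 30.0686) (67.2567, 0) (85, 0) (85, 60) (32.9695, 60)]  |A|=2477.3339
4. ⊥bis P6·P2 via (66.48,22.4): [(37.2699, 30.0686) (50.4089, 16.8938) (85, 28.7452) (85, 60) (32.9695, 60)]  |A|=1830.293
5. ⊥bis P6·P3 via (48.415,41.37): [(40.8463, 26.4824) (50.4089, 16.8938) (85, 28.7452) (85, 60) (57.8863, 60)]  |A|=1366.9052
6. ⊥bis P6·P4 via (54.89,30.15): [(48.5916, 41.7175) (60.2685, 20.2719) (85, 28.7452) (85, 60) (57.8863, 60)]  |A|=1131.4827
7. ⊥bis P6·P5 via (58.26,28.075): [(48.5916, 41.7175) (54.722, 30.4585) (66.6151, 22.4463) (85, 28.7452) (85, 60) (57.8863, 60)]  |A|=1093.1274
8. ⊥bis P6·P7 via (71.175,40.115): [(57.8724, 59.9726) (48.5916, 41.7175) (54.722, 30.4585) (66.6151, 22.4463) (79.9506, 27.0152)]  |A|=566.516
9. canonical 5-gon: [(57.8724, 59.9726) (48.5916, 41.7175) (54.722, 30.4585) (66.6151, 22.4463) (79.9506, 27.0152)]
10. shoelace: 566.516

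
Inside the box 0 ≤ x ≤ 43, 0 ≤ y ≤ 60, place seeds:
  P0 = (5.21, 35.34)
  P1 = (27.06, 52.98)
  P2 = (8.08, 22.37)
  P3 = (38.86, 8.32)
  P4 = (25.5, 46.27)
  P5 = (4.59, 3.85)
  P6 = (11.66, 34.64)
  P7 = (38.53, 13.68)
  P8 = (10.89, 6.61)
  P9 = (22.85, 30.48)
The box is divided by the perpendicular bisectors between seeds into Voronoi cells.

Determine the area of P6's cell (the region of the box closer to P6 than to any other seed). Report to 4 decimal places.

Area of P6's cell: 165.4992

1. box [0,43]×[0,60]: [(0, 0) (43, 0) (43, 60) (0, 60)]
2. ⊥bis P6·P0 via (8.435,34.99): [(4.6376, 0) (43, 0) (43, 60) (11.1493, 60)]  |A|=2106.393
3. ⊥bis P6·P1 via (19.36,43.81): [(10.2247, 51.4809) (4.6376, 0) (43, 0) (43, 23.9596)]  |A|=1380.1055
4. ⊥bis P6·P2 via (9.87,28.505): [(10.2247, 51.4809) (7.7968, 29.1099) (43, 18.8387) (43, 23.9596)]  |A|=490.1526
5. ⊥bis P6·P3 via (25.26,21.48): [(34.5363, 31.0665) (10.2247, 51.4809) (7.7968, 29.1099) (27.1727, 23.4566)]  |A|=391.2574
6. ⊥bis P6·P4 via (18.58,40.455): [(30.2188, 26.6046) (10.1206, 50.5219) (7.7968, 29.1099) (27.1727, 23.4566)]  |A|=282.067
7. ⊥bis P6·P5 via (8.125,19.245): [(30.2188, 26.6046) (10.1206, 50.5219) (7.7968, 29.1099) (27.1727, 23.4566)]  |A|=282.067
8. ⊥bis P6·P7 via (25.095,24.16): [(28.5505, 28.5898) (10.1206, 50.5219) (7.7968, 29.1099) (25.0333, 24.0808)]  |A|=270.4965
9. ⊥bis P6·P8 via (11.275,20.625): [(28.5505, 28.5898) (10.1206, 50.5219) (7.7968, 29.1099) (25.0333, 24.0808)]  |A|=270.4965
10. ⊥bis P6·P9 via (17.255,32.56): [(19.6962, 39.1267) (10.1206, 50.5219) (7.7968, 29.1099) (15.1724, 26.9579)]  |A|=165.4992
11. canonical 4-gon: [(19.6962, 39.1267) (10.1206, 50.5219) (7.7968, 29.1099) (15.1724, 26.9579)]
12. shoelace: 165.4992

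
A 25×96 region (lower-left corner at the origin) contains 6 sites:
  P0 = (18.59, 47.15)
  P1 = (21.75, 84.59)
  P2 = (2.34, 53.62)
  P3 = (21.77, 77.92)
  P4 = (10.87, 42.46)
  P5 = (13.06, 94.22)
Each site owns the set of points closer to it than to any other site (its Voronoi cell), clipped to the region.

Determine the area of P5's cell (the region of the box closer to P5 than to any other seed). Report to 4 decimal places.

1. box [0,25]×[0,96]: [(0, 0) (25, 0) (25, 96) (0, 96)]
2. ⊥bis P5·P0 via (15.825,70.685): [(0, 68.8258) (25, 71.7629) (25, 96) (0, 96)]  |A|=642.6409
3. ⊥bis P5·P1 via (17.405,89.405): [(0, 73.6989) (24.7134, 96) (0, 96)]  |A|=275.5674
4. ⊥bis P5·P2 via (7.7,73.92): [(0, 75.9531) (1.9325, 75.4428) (24.7134, 96) (0, 96)]  |A|=273.3893
5. ⊥bis P5·P3 via (17.415,86.07): [(0, 76.7642) (8.3288, 81.2147) (24.7134, 96) (0, 96)]  |A|=262.8025
6. ⊥bis P5·P4 via (11.965,68.34): [(0, 76.7642) (8.3288, 81.2147) (24.7134, 96) (0, 96)]  |A|=262.8025
7. canonical 4-gon: [(0, 76.7642) (8.3288, 81.2147) (24.7134, 96) (0, 96)]
8. shoelace: 262.8025

Area of P5's cell: 262.8025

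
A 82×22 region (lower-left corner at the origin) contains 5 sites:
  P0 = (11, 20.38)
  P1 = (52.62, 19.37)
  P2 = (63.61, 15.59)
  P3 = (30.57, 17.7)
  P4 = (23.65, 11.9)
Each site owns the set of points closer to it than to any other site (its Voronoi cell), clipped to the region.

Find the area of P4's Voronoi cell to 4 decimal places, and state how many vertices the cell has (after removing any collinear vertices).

Area of P4's cell: 361.1537 (3 vertices)

1. box [0,82]×[0,22]: [(0, 0) (82, 0) (82, 22) (0, 22)]
2. ⊥bis P4·P0 via (17.325,16.14): [(6.5055, 0) (82, 0) (82, 22) (21.2533, 22)]  |A|=1498.6538
3. ⊥bis P4·P1 via (38.135,15.635): [(6.5055, 0) (42.1665, 0) (36.4938, 22) (21.2533, 22)]  |A|=559.9171
4. ⊥bis P4·P2 via (43.63,13.745): [(6.5055, 0) (42.1665, 0) (36.4938, 22) (21.2533, 22)]  |A|=559.9171
5. ⊥bis P4·P3 via (27.11,14.8): [(21.1742, 21.882) (6.5055, 0) (39.5146, 0)]  |A|=361.1537
6. canonical 3-gon: [(21.1742, 21.882) (6.5055, 0) (39.5146, 0)]
7. shoelace: 361.1537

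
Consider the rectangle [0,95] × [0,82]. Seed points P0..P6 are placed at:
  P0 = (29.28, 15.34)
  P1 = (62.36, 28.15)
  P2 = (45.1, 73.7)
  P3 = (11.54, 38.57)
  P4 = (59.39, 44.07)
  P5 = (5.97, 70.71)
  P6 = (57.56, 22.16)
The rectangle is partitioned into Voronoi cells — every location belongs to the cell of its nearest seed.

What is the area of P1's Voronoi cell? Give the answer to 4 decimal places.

1. box [0,95]×[0,82]: [(0, 0) (95, 0) (95, 82) (0, 82)]
2. ⊥bis P1·P0 via (45.82,21.745): [(54.2406, 0) (95, 0) (95, 82) (22.4867, 82)]  |A|=4644.1819
3. ⊥bis P1·P2 via (53.73,50.925): [(36.9783, 44.5774) (54.2406, 0) (95, 0) (95, 66.5632)]  |A|=2839.5282
4. ⊥bis P1·P3 via (36.95,33.36): [(39.4413, 45.5107) (38.4636, 40.7419) (54.2406, 0) (95, 0) (95, 66.5632)]  |A|=2834.1117
5. ⊥bis P1·P4 via (60.875,36.11): [(41.6464, 32.5228) (54.2406, 0) (95, 0) (95, 42.4763)]  |A|=1795.9355
6. ⊥bis P1·P5 via (34.165,49.43): [(41.6464, 32.5228) (54.2406, 0) (95, 0) (95, 42.4763)]  |A|=1795.9355
7. ⊥bis P1·P6 via (59.96,25.155): [(49.0435, 33.9027) (91.3513, 0) (95, 0) (95, 42.4763)]  |A|=1037.8796
8. canonical 4-gon: [(49.0435, 33.9027) (91.3513, 0) (95, 0) (95, 42.4763)]
9. shoelace: 1037.8796

Area of P1's cell: 1037.8796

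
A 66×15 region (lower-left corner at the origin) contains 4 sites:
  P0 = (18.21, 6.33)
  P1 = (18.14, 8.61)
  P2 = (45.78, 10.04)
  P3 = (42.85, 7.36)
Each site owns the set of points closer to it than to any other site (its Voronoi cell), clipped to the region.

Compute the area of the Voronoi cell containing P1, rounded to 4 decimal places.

1. box [0,66]×[0,15]: [(0, 0) (66, 0) (66, 15) (0, 15)]
2. ⊥bis P1·P0 via (18.175,7.47): [(0, 6.912) (66, 8.9383) (66, 15) (0, 15)]  |A|=466.9399
3. ⊥bis P1·P2 via (31.96,9.325): [(0, 6.912) (32.034, 7.8955) (31.6664, 15) (0, 15)]  |A|=242.0324
4. ⊥bis P1·P3 via (30.495,7.985): [(0, 6.912) (30.4881, 7.848) (30.8499, 15) (0, 15)]  |A|=233.6124
5. canonical 4-gon: [(0, 6.912) (30.4881, 7.848) (30.8499, 15) (0, 15)]
6. shoelace: 233.6124

Area of P1's cell: 233.6124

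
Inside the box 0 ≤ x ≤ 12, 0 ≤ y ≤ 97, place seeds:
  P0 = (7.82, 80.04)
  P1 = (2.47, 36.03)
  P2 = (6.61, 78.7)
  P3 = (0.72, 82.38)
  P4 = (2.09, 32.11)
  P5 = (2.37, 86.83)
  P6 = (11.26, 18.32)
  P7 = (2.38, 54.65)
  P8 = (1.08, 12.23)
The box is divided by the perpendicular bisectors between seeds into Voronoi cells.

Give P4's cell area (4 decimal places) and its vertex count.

1. box [0,12]×[0,97]: [(0, 0) (12, 0) (12, 97) (0, 97)]
2. ⊥bis P4·P0 via (4.955,56.075): [(0, 56.6674) (0, 0) (12, 0) (12, 55.2328)]  |A|=671.4009
3. ⊥bis P4·P1 via (2.28,34.07): [(0, 34.291) (0, 0) (12, 0) (12, 33.1278)]  |A|=404.5127
4. ⊥bis P4·P2 via (4.35,55.405): [(0, 34.291) (0, 0) (12, 0) (12, 33.1278)]  |A|=404.5127
5. ⊥bis P4·P3 via (1.405,57.245): [(0, 34.291) (0, 0) (12, 0) (12, 33.1278)]  |A|=404.5127
6. ⊥bis P4·P5 via (2.23,59.47): [(0, 34.291) (0, 0) (12, 0) (12, 33.1278)]  |A|=404.5127
7. ⊥bis P4·P6 via (6.675,25.215): [(0, 34.291) (0, 20.7763) (12, 28.756) (12, 33.1278)]  |A|=107.3189
8. ⊥bis P4·P7 via (2.235,43.38): [(0, 34.291) (0, 20.7763) (12, 28.756) (12, 33.1278)]  |A|=107.3189
9. ⊥bis P4·P8 via (1.585,22.17): [(0, 34.291) (0, 22.2505) (2.0596, 22.1459) (12, 28.756) (12, 33.1278)]  |A|=105.8008
10. canonical 5-gon: [(0, 34.291) (0, 22.2505) (2.0596, 22.1459) (12, 28.756) (12, 33.1278)]
11. shoelace: 105.8008

Area of P4's cell: 105.8008 (5 vertices)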